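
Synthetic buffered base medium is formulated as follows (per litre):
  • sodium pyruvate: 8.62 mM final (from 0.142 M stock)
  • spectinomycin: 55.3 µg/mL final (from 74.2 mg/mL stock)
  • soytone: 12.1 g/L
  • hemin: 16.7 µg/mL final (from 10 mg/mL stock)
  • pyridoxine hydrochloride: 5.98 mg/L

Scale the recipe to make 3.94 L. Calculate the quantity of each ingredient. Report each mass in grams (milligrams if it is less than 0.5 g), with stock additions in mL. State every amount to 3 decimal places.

Working volume: 3.94 L.
sodium pyruvate: C1V1 = C2V2 → 8.62 mM × 3940 mL ÷ 142 mM = 239.175 mL
spectinomycin: dilute stock: 55.3 µg/mL × 3940 mL ÷ 74200 µg/mL = 2.936 mL
soytone: 12.1 g/L × 3.94 L = 47.674 g
hemin: V = C2·V2/C1 = 16.7 µg/mL × 3940 mL ÷ 10000 µg/mL = 6.580 mL
pyridoxine hydrochloride: 5.98 mg/L × 3.94 L = 23.561 mg

sodium pyruvate 239.175 mL; spectinomycin 2.936 mL; soytone 47.674 g; hemin 6.580 mL; pyridoxine hydrochloride 23.561 mg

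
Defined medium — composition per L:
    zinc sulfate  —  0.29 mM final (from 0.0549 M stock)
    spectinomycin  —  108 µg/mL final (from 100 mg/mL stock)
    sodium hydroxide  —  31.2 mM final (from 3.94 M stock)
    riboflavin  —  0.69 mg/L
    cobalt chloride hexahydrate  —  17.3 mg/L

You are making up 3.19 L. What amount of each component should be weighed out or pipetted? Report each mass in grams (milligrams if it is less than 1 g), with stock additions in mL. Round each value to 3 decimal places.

zinc sulfate 16.851 mL; spectinomycin 3.445 mL; sodium hydroxide 25.261 mL; riboflavin 2.201 mg; cobalt chloride hexahydrate 55.187 mg

Scale factor relative to 1 L: 3.19.
zinc sulfate: V = C2·V2/C1 = 0.29 mM × 3190 mL ÷ 54.9 mM = 16.851 mL
spectinomycin: dilute stock: 108 µg/mL × 3190 mL ÷ 100000 µg/mL = 3.445 mL
sodium hydroxide: C1V1 = C2V2 → 31.2 mM × 3190 mL ÷ 3940 mM = 25.261 mL
riboflavin: 0.69 mg/L × 3.19 L = 2.201 mg
cobalt chloride hexahydrate: 17.3 mg/L × 3.19 L = 55.187 mg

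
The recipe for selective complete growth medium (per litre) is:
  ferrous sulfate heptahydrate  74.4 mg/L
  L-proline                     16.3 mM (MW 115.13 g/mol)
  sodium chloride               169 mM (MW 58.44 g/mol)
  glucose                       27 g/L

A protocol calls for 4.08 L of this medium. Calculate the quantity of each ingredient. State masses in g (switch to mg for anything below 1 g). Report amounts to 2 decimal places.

ferrous sulfate heptahydrate 303.55 mg; L-proline 7.66 g; sodium chloride 40.30 g; glucose 110.16 g

Scale factor relative to 1 L: 4.08.
ferrous sulfate heptahydrate: 74.4 mg/L × 4.08 L = 303.55 mg
L-proline: 16.3 mmol/L × 115.13 g/mol × 4.08 L ÷ 1000 = 7.66 g
sodium chloride: 169 mmol/L × 58.44 g/mol × 4.08 L ÷ 1000 = 40.30 g
glucose: 27 g/L × 4.08 L = 110.16 g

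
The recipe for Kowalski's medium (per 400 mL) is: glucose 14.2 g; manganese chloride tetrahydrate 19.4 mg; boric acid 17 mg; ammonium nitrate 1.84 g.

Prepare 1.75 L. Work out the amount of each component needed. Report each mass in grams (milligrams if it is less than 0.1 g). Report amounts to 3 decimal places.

Scale factor = 1750 mL / 400 mL = 4.375.
glucose: 14.2 g × (1750 mL / 400 mL) = 62.125 g
manganese chloride tetrahydrate: 19.4 mg × (1750 mL / 400 mL) = 84.875 mg
boric acid: 17 mg × (1750 mL / 400 mL) = 74.375 mg
ammonium nitrate: 1.84 g × (1750 mL / 400 mL) = 8.050 g

glucose 62.125 g; manganese chloride tetrahydrate 84.875 mg; boric acid 74.375 mg; ammonium nitrate 8.050 g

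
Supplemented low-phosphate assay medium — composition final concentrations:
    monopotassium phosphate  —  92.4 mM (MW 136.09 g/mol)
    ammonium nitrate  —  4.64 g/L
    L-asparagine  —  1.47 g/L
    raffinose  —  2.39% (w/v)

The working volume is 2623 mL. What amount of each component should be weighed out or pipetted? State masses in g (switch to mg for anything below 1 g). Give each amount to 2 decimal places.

monopotassium phosphate 32.98 g; ammonium nitrate 12.17 g; L-asparagine 3.86 g; raffinose 62.69 g

Working volume: 2623 mL = 2.623 L.
monopotassium phosphate: 92.4 mmol/L × 136.09 g/mol × 2.623 L ÷ 1000 = 32.98 g
ammonium nitrate: 4.64 g/L × 2.623 L = 12.17 g
L-asparagine: 1.47 g/L × 2.623 L = 3.86 g
raffinose: 2.39% w/v = 23.9 g/L → 23.9 × 2.623 L = 62.69 g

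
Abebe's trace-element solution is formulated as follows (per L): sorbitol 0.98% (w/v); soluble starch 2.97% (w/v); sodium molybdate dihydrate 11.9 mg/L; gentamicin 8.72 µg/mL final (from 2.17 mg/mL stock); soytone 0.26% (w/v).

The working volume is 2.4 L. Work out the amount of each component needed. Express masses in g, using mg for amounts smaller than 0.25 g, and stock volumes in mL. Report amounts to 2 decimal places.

Working volume: 2.4 L.
sorbitol: 0.98% w/v = 9.8 g/L → 9.8 × 2.4 L = 23.52 g
soluble starch: 2.97% w/v = 29.7 g/L → 29.7 × 2.4 L = 71.28 g
sodium molybdate dihydrate: 11.9 mg/L × 2.4 L = 28.56 mg
gentamicin: dilute stock: 8.72 µg/mL × 2400 mL ÷ 2170 µg/mL = 9.64 mL
soytone: 0.26 g per 100 mL × 2400 mL ÷ 100 = 6.24 g

sorbitol 23.52 g; soluble starch 71.28 g; sodium molybdate dihydrate 28.56 mg; gentamicin 9.64 mL; soytone 6.24 g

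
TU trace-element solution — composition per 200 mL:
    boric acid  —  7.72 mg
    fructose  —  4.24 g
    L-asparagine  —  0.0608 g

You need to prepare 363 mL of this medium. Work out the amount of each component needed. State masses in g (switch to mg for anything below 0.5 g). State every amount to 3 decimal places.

Ratio of target to recipe volume: 363 / 200 = 1.815.
boric acid: 7.72 mg × (363 mL / 200 mL) = 14.012 mg
fructose: 4.24 g × (363 mL / 200 mL) = 7.696 g
L-asparagine: 0.0608 g × (363 mL / 200 mL) = 0.110352 g = 110.352 mg

boric acid 14.012 mg; fructose 7.696 g; L-asparagine 110.352 mg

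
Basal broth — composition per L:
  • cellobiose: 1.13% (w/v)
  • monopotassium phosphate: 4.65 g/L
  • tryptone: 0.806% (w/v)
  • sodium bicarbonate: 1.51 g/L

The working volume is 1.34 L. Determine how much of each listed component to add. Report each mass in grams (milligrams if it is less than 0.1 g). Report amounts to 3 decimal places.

cellobiose 15.142 g; monopotassium phosphate 6.231 g; tryptone 10.800 g; sodium bicarbonate 2.023 g

Scale factor relative to 1 L: 1.34.
cellobiose: 1.13% w/v = 11.3 g/L → 11.3 × 1.34 L = 15.142 g
monopotassium phosphate: 4.65 g/L × 1.34 L = 6.231 g
tryptone: 0.806% w/v = 8.06 g/L → 8.06 × 1.34 L = 10.800 g
sodium bicarbonate: 1.51 g/L × 1.34 L = 2.023 g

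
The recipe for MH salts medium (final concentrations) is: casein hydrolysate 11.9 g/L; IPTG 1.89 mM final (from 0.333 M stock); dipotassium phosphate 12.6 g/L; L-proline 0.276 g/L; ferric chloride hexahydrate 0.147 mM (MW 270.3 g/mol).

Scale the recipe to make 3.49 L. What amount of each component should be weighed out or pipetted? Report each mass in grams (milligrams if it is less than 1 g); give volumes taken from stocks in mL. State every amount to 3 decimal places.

Working volume: 3.49 L.
casein hydrolysate: 11.9 g/L × 3.49 L = 41.531 g
IPTG: dilute stock: 1.89 mM × 3490 mL ÷ 333 mM = 19.808 mL
dipotassium phosphate: 12.6 g/L × 3.49 L = 43.974 g
L-proline: 0.276 g/L × 3.49 L = 0.96324 g = 963.240 mg
ferric chloride hexahydrate: 0.147 mmol/L × 270.3 mg/mmol × 3.49 L = 138.672 mg

casein hydrolysate 41.531 g; IPTG 19.808 mL; dipotassium phosphate 43.974 g; L-proline 963.240 mg; ferric chloride hexahydrate 138.672 mg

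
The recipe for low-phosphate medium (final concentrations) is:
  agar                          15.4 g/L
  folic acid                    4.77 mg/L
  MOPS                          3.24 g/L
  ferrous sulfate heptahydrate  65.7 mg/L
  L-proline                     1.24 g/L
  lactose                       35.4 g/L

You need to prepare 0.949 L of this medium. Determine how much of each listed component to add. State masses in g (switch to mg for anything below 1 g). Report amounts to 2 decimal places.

Scale factor relative to 1 L: 0.949.
agar: 15.4 g/L × 0.949 L = 14.61 g
folic acid: 4.77 mg/L × 0.949 L = 4.53 mg
MOPS: 3.24 g/L × 0.949 L = 3.07 g
ferrous sulfate heptahydrate: 65.7 mg/L × 0.949 L = 62.35 mg
L-proline: 1.24 g/L × 0.949 L = 1.18 g
lactose: 35.4 g/L × 0.949 L = 33.59 g

agar 14.61 g; folic acid 4.53 mg; MOPS 3.07 g; ferrous sulfate heptahydrate 62.35 mg; L-proline 1.18 g; lactose 33.59 g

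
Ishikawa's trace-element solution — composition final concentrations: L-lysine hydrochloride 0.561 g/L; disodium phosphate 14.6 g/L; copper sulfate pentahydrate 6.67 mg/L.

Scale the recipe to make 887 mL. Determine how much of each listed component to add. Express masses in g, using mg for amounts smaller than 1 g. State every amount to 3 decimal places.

Scale factor relative to 1 L: 0.887.
L-lysine hydrochloride: 0.561 g/L × 0.887 L = 0.497607 g = 497.607 mg
disodium phosphate: 14.6 g/L × 0.887 L = 12.950 g
copper sulfate pentahydrate: 6.67 mg/L × 0.887 L = 5.916 mg

L-lysine hydrochloride 497.607 mg; disodium phosphate 12.950 g; copper sulfate pentahydrate 5.916 mg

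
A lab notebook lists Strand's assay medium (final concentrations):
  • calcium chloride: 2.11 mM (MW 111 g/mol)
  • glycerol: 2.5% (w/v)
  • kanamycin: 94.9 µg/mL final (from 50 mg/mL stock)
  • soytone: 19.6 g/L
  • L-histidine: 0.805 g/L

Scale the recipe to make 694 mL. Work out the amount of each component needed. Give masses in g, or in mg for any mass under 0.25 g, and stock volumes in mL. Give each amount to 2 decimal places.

calcium chloride 162.54 mg; glycerol 17.35 g; kanamycin 1.32 mL; soytone 13.60 g; L-histidine 0.56 g

Working volume: 694 mL = 0.694 L.
calcium chloride: 2.11 mmol/L × 111 mg/mmol × 0.694 L = 162.54 mg
glycerol: 2.5 g per 100 mL × 694 mL ÷ 100 = 17.35 g
kanamycin: C1V1 = C2V2 → 94.9 µg/mL × 694 mL ÷ 50000 µg/mL = 1.32 mL
soytone: 19.6 g/L × 0.694 L = 13.60 g
L-histidine: 0.805 g/L × 0.694 L = 0.56 g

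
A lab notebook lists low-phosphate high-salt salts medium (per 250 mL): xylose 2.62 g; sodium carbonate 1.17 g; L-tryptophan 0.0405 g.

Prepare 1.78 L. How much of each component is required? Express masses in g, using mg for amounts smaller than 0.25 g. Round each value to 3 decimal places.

Scale factor = 1780 mL / 250 mL = 7.12.
xylose: 2.62 g × (1780 mL / 250 mL) = 18.654 g
sodium carbonate: 1.17 g × (1780 mL / 250 mL) = 8.330 g
L-tryptophan: 0.0405 g × (1780 mL / 250 mL) = 0.288 g

xylose 18.654 g; sodium carbonate 8.330 g; L-tryptophan 0.288 g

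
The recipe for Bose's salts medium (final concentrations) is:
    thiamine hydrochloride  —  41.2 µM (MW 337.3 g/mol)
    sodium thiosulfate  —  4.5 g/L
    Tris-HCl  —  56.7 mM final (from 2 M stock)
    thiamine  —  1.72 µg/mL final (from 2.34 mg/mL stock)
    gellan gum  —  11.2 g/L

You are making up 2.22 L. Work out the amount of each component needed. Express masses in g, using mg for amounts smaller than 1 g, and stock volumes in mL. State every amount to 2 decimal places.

Scale factor relative to 1 L: 2.22.
thiamine hydrochloride: 41.2 µmol/L × 337.3 g/mol × 2.22 L ÷ 1000 = 30.85 mg
sodium thiosulfate: 4.5 g/L × 2.22 L = 9.99 g
Tris-HCl: dilute stock: 56.7 mM × 2220 mL ÷ 2000 mM = 62.94 mL
thiamine: C1V1 = C2V2 → 1.72 µg/mL × 2220 mL ÷ 2340 µg/mL = 1.63 mL
gellan gum: 11.2 g/L × 2.22 L = 24.86 g

thiamine hydrochloride 30.85 mg; sodium thiosulfate 9.99 g; Tris-HCl 62.94 mL; thiamine 1.63 mL; gellan gum 24.86 g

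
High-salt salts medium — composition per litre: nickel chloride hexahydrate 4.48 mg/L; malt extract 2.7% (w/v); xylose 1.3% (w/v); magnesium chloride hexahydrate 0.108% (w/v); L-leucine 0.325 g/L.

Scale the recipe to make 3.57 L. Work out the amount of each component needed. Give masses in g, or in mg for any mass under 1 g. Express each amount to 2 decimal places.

nickel chloride hexahydrate 15.99 mg; malt extract 96.39 g; xylose 46.41 g; magnesium chloride hexahydrate 3.86 g; L-leucine 1.16 g

Working volume: 3.57 L.
nickel chloride hexahydrate: 4.48 mg/L × 3.57 L = 15.99 mg
malt extract: 2.7% w/v = 27 g/L → 27 × 3.57 L = 96.39 g
xylose: 1.3% w/v = 13 g/L → 13 × 3.57 L = 46.41 g
magnesium chloride hexahydrate: 0.108 g per 100 mL × 3570 mL ÷ 100 = 3.86 g
L-leucine: 0.325 g/L × 3.57 L = 1.16 g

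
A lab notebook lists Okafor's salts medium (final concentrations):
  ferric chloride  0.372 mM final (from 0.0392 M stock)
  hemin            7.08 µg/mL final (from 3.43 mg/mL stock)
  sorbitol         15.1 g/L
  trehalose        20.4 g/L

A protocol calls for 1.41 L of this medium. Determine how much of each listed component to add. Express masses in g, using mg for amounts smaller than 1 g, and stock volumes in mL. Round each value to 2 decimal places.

ferric chloride 13.38 mL; hemin 2.91 mL; sorbitol 21.29 g; trehalose 28.76 g

Working volume: 1.41 L.
ferric chloride: V = C2·V2/C1 = 0.372 mM × 1410 mL ÷ 39.2 mM = 13.38 mL
hemin: V = C2·V2/C1 = 7.08 µg/mL × 1410 mL ÷ 3430 µg/mL = 2.91 mL
sorbitol: 15.1 g/L × 1.41 L = 21.29 g
trehalose: 20.4 g/L × 1.41 L = 28.76 g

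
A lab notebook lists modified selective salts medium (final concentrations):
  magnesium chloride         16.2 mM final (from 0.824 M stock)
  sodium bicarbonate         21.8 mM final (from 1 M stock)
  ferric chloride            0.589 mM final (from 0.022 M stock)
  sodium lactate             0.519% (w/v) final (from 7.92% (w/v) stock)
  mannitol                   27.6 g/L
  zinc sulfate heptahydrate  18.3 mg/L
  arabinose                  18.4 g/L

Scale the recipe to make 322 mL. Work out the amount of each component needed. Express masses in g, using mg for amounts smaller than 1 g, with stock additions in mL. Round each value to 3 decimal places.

Scale factor relative to 1 L: 0.322.
magnesium chloride: C1V1 = C2V2 → 16.2 mM × 322 mL ÷ 824 mM = 6.331 mL
sodium bicarbonate: dilute stock: 21.8 mM × 322 mL ÷ 1000 mM = 7.020 mL
ferric chloride: dilute stock: 0.589 mM × 322 mL ÷ 22 mM = 8.621 mL
sodium lactate: V = C2·V2/C1 = 0.519% ÷ 7.92% × 322 mL = 21.101 mL
mannitol: 27.6 g/L × 0.322 L = 8.887 g
zinc sulfate heptahydrate: 18.3 mg/L × 0.322 L = 5.893 mg
arabinose: 18.4 g/L × 0.322 L = 5.925 g

magnesium chloride 6.331 mL; sodium bicarbonate 7.020 mL; ferric chloride 8.621 mL; sodium lactate 21.101 mL; mannitol 8.887 g; zinc sulfate heptahydrate 5.893 mg; arabinose 5.925 g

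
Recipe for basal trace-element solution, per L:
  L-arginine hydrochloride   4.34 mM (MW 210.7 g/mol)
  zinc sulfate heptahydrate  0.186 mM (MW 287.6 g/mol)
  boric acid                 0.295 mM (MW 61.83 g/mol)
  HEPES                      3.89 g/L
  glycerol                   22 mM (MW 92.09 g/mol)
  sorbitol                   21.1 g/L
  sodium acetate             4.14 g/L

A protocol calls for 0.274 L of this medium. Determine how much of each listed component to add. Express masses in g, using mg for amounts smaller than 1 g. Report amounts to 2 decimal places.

Working volume: 0.274 L.
L-arginine hydrochloride: 4.34 mmol/L × 210.7 mg/mmol × 0.274 L = 250.56 mg
zinc sulfate heptahydrate: 0.186 mmol/L × 287.6 mg/mmol × 0.274 L = 14.66 mg
boric acid: 0.295 mmol/L × 61.83 mg/mmol × 0.274 L = 5.00 mg
HEPES: 3.89 g/L × 0.274 L = 1.07 g
glycerol: 22 mmol/L × 92.09 mg/mmol × 0.274 L = 555.12 mg
sorbitol: 21.1 g/L × 0.274 L = 5.78 g
sodium acetate: 4.14 g/L × 0.274 L = 1.13 g

L-arginine hydrochloride 250.56 mg; zinc sulfate heptahydrate 14.66 mg; boric acid 5.00 mg; HEPES 1.07 g; glycerol 555.12 mg; sorbitol 5.78 g; sodium acetate 1.13 g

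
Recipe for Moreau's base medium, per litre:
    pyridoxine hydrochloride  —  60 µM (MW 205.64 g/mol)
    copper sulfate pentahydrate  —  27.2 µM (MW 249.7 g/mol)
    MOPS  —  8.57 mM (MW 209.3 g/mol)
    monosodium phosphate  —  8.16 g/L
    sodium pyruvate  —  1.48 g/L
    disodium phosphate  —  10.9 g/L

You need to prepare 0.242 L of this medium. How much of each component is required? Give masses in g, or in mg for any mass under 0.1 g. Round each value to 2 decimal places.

pyridoxine hydrochloride 2.99 mg; copper sulfate pentahydrate 1.64 mg; MOPS 0.43 g; monosodium phosphate 1.97 g; sodium pyruvate 0.36 g; disodium phosphate 2.64 g

Scale factor relative to 1 L: 0.242.
pyridoxine hydrochloride: 60 µmol/L × 205.64 g/mol × 0.242 L ÷ 1000 = 2.99 mg
copper sulfate pentahydrate: 27.2 µmol/L × 249.7 g/mol × 0.242 L ÷ 1000 = 1.64 mg
MOPS: 8.57 mmol/L × 209.3 g/mol × 0.242 L ÷ 1000 = 0.43 g
monosodium phosphate: 8.16 g/L × 0.242 L = 1.97 g
sodium pyruvate: 1.48 g/L × 0.242 L = 0.36 g
disodium phosphate: 10.9 g/L × 0.242 L = 2.64 g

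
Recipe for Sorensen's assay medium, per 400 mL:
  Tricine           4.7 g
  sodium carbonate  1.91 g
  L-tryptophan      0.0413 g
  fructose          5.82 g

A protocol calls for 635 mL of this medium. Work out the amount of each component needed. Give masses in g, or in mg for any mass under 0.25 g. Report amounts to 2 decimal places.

Scale factor = 635 mL / 400 mL = 1.5875.
Tricine: 4.7 g × (635 mL / 400 mL) = 7.46 g
sodium carbonate: 1.91 g × (635 mL / 400 mL) = 3.03 g
L-tryptophan: 0.0413 g × (635 mL / 400 mL) = 0.0655638 g = 65.56 mg
fructose: 5.82 g × (635 mL / 400 mL) = 9.24 g

Tricine 7.46 g; sodium carbonate 3.03 g; L-tryptophan 65.56 mg; fructose 9.24 g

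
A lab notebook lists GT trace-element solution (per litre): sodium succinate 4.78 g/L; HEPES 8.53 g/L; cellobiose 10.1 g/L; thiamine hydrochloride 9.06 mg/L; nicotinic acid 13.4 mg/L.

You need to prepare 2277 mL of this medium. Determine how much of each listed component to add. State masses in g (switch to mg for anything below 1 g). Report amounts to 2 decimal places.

sodium succinate 10.88 g; HEPES 19.42 g; cellobiose 23.00 g; thiamine hydrochloride 20.63 mg; nicotinic acid 30.51 mg

Working volume: 2277 mL = 2.277 L.
sodium succinate: 4.78 g/L × 2.277 L = 10.88 g
HEPES: 8.53 g/L × 2.277 L = 19.42 g
cellobiose: 10.1 g/L × 2.277 L = 23.00 g
thiamine hydrochloride: 9.06 mg/L × 2.277 L = 20.63 mg
nicotinic acid: 13.4 mg/L × 2.277 L = 30.51 mg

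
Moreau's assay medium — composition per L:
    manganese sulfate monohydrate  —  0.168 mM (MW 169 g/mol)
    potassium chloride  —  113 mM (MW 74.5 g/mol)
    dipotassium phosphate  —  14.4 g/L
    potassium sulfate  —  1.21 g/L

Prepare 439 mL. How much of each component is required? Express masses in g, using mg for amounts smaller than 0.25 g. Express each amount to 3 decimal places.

Target volume = 439 mL = 0.439 L.
manganese sulfate monohydrate: 0.168 mmol/L × 169 mg/mmol × 0.439 L = 12.464 mg
potassium chloride: 113 mmol/L × 74.5 g/mol × 0.439 L ÷ 1000 = 3.696 g
dipotassium phosphate: 14.4 g/L × 0.439 L = 6.322 g
potassium sulfate: 1.21 g/L × 0.439 L = 0.531 g

manganese sulfate monohydrate 12.464 mg; potassium chloride 3.696 g; dipotassium phosphate 6.322 g; potassium sulfate 0.531 g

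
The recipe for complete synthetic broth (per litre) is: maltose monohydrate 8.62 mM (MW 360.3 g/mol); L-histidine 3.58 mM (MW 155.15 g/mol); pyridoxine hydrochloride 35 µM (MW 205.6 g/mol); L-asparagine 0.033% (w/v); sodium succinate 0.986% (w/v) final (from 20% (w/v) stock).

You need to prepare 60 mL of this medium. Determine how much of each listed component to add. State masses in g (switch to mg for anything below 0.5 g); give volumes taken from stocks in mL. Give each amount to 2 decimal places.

maltose monohydrate 186.35 mg; L-histidine 33.33 mg; pyridoxine hydrochloride 0.43 mg; L-asparagine 19.80 mg; sodium succinate 2.96 mL

Working volume: 60 mL = 0.06 L.
maltose monohydrate: 8.62 mmol/L × 360.3 mg/mmol × 0.06 L = 186.35 mg
L-histidine: 3.58 mmol/L × 155.15 mg/mmol × 0.06 L = 33.33 mg
pyridoxine hydrochloride: 35 µmol/L × 205.6 g/mol × 0.06 L ÷ 1000 = 0.43 mg
L-asparagine: 0.033 g per 100 mL × 60 mL ÷ 100 = 0.0198 g = 19.80 mg
sodium succinate: C1V1 = C2V2 → 0.986% ÷ 20% × 60 mL = 2.96 mL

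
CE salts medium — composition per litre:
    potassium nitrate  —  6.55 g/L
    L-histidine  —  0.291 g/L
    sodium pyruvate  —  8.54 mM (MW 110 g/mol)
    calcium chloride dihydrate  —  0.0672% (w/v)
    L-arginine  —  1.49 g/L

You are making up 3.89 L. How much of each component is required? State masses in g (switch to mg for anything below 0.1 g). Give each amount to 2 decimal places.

Scale factor relative to 1 L: 3.89.
potassium nitrate: 6.55 g/L × 3.89 L = 25.48 g
L-histidine: 0.291 g/L × 3.89 L = 1.13 g
sodium pyruvate: 8.54 mmol/L × 110 g/mol × 3.89 L ÷ 1000 = 3.65 g
calcium chloride dihydrate: 0.0672 g per 100 mL × 3890 mL ÷ 100 = 2.61 g
L-arginine: 1.49 g/L × 3.89 L = 5.80 g

potassium nitrate 25.48 g; L-histidine 1.13 g; sodium pyruvate 3.65 g; calcium chloride dihydrate 2.61 g; L-arginine 5.80 g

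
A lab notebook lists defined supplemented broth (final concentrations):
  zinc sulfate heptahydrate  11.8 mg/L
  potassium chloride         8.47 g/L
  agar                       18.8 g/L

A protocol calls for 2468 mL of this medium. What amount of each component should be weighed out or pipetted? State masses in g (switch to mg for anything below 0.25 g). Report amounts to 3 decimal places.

zinc sulfate heptahydrate 29.122 mg; potassium chloride 20.904 g; agar 46.398 g

Working volume: 2468 mL = 2.468 L.
zinc sulfate heptahydrate: 11.8 mg/L × 2.468 L = 29.122 mg
potassium chloride: 8.47 g/L × 2.468 L = 20.904 g
agar: 18.8 g/L × 2.468 L = 46.398 g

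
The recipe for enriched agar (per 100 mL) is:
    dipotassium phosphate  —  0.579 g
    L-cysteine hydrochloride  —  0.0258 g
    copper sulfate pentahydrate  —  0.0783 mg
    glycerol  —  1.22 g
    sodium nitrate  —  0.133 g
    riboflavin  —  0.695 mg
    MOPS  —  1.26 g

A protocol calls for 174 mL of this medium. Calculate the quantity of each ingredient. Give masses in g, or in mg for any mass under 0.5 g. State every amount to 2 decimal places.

Scale factor = 174 mL / 100 mL = 1.74.
dipotassium phosphate: 0.579 g × (174 mL / 100 mL) = 1.01 g
L-cysteine hydrochloride: 0.0258 g × (174 mL / 100 mL) = 0.044892 g = 44.89 mg
copper sulfate pentahydrate: 0.0783 mg × (174 mL / 100 mL) = 0.14 mg
glycerol: 1.22 g × (174 mL / 100 mL) = 2.12 g
sodium nitrate: 0.133 g × (174 mL / 100 mL) = 0.23142 g = 231.42 mg
riboflavin: 0.695 mg × (174 mL / 100 mL) = 1.21 mg
MOPS: 1.26 g × (174 mL / 100 mL) = 2.19 g

dipotassium phosphate 1.01 g; L-cysteine hydrochloride 44.89 mg; copper sulfate pentahydrate 0.14 mg; glycerol 2.12 g; sodium nitrate 231.42 mg; riboflavin 1.21 mg; MOPS 2.19 g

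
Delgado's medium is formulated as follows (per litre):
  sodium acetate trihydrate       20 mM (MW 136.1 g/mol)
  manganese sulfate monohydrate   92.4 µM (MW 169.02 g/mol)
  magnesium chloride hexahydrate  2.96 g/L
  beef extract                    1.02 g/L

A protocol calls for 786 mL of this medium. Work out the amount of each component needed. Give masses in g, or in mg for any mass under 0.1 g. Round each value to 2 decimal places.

Scale factor relative to 1 L: 0.786.
sodium acetate trihydrate: 20 mmol/L × 136.1 g/mol × 0.786 L ÷ 1000 = 2.14 g
manganese sulfate monohydrate: 92.4 µmol/L × 169.02 g/mol × 0.786 L ÷ 1000 = 12.28 mg
magnesium chloride hexahydrate: 2.96 g/L × 0.786 L = 2.33 g
beef extract: 1.02 g/L × 0.786 L = 0.80 g

sodium acetate trihydrate 2.14 g; manganese sulfate monohydrate 12.28 mg; magnesium chloride hexahydrate 2.33 g; beef extract 0.80 g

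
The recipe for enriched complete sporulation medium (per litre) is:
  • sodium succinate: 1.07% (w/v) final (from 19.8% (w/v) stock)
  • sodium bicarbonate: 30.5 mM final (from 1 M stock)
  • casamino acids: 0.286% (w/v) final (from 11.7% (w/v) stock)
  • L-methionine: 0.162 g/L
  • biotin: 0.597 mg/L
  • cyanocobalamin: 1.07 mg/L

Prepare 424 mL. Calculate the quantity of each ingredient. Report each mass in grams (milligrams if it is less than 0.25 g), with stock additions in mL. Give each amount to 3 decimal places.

Scale factor relative to 1 L: 0.424.
sodium succinate: C1V1 = C2V2 → 1.07% ÷ 19.8% × 424 mL = 22.913 mL
sodium bicarbonate: dilute stock: 30.5 mM × 424 mL ÷ 1000 mM = 12.932 mL
casamino acids: V = C2·V2/C1 = 0.286% ÷ 11.7% × 424 mL = 10.364 mL
L-methionine: 0.162 g/L × 0.424 L = 0.068688 g = 68.688 mg
biotin: 0.597 mg/L × 0.424 L = 0.253 mg
cyanocobalamin: 1.07 mg/L × 0.424 L = 0.454 mg

sodium succinate 22.913 mL; sodium bicarbonate 12.932 mL; casamino acids 10.364 mL; L-methionine 68.688 mg; biotin 0.253 mg; cyanocobalamin 0.454 mg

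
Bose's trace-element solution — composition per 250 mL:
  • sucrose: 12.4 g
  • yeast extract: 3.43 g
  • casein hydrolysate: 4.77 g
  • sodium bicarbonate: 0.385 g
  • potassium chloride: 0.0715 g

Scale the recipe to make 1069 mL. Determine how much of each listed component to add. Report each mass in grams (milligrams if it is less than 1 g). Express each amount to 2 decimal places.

sucrose 53.02 g; yeast extract 14.67 g; casein hydrolysate 20.40 g; sodium bicarbonate 1.65 g; potassium chloride 305.73 mg

Scale factor = 1069 mL / 250 mL = 4.276.
sucrose: 12.4 g × (1069 mL / 250 mL) = 53.02 g
yeast extract: 3.43 g × (1069 mL / 250 mL) = 14.67 g
casein hydrolysate: 4.77 g × (1069 mL / 250 mL) = 20.40 g
sodium bicarbonate: 0.385 g × (1069 mL / 250 mL) = 1.65 g
potassium chloride: 0.0715 g × (1069 mL / 250 mL) = 0.305734 g = 305.73 mg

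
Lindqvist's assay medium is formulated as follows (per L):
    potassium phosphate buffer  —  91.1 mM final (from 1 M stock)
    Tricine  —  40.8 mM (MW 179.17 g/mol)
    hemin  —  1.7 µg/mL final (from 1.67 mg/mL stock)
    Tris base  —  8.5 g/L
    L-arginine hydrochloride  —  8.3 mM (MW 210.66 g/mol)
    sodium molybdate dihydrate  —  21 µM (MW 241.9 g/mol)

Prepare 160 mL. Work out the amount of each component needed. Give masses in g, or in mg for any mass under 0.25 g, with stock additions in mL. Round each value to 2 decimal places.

Working volume: 160 mL = 0.16 L.
potassium phosphate buffer: dilute stock: 91.1 mM × 160 mL ÷ 1000 mM = 14.58 mL
Tricine: 40.8 mmol/L × 179.17 g/mol × 0.16 L ÷ 1000 = 1.17 g
hemin: V = C2·V2/C1 = 1.7 µg/mL × 160 mL ÷ 1670 µg/mL = 0.16 mL
Tris base: 8.5 g/L × 0.16 L = 1.36 g
L-arginine hydrochloride: 8.3 mmol/L × 210.66 g/mol × 0.16 L ÷ 1000 = 0.28 g
sodium molybdate dihydrate: 21 µmol/L × 241.9 g/mol × 0.16 L ÷ 1000 = 0.81 mg

potassium phosphate buffer 14.58 mL; Tricine 1.17 g; hemin 0.16 mL; Tris base 1.36 g; L-arginine hydrochloride 0.28 g; sodium molybdate dihydrate 0.81 mg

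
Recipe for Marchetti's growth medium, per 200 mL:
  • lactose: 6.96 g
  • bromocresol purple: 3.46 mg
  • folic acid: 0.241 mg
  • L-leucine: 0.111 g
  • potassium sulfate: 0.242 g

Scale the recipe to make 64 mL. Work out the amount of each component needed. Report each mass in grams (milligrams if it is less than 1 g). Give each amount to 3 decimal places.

lactose 2.227 g; bromocresol purple 1.107 mg; folic acid 0.077 mg; L-leucine 35.520 mg; potassium sulfate 77.440 mg

Scale factor = 64 mL / 200 mL = 0.32.
lactose: 6.96 g × (64 mL / 200 mL) = 2.227 g
bromocresol purple: 3.46 mg × (64 mL / 200 mL) = 1.107 mg
folic acid: 0.241 mg × (64 mL / 200 mL) = 0.077 mg
L-leucine: 0.111 g × (64 mL / 200 mL) = 0.03552 g = 35.520 mg
potassium sulfate: 0.242 g × (64 mL / 200 mL) = 0.07744 g = 77.440 mg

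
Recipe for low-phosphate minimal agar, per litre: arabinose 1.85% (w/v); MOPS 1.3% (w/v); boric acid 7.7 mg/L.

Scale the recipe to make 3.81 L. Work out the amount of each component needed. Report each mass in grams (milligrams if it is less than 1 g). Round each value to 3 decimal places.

arabinose 70.485 g; MOPS 49.530 g; boric acid 29.337 mg

Scale factor relative to 1 L: 3.81.
arabinose: 1.85 g per 100 mL × 3810 mL ÷ 100 = 70.485 g
MOPS: 1.3 g per 100 mL × 3810 mL ÷ 100 = 49.530 g
boric acid: 7.7 mg/L × 3.81 L = 29.337 mg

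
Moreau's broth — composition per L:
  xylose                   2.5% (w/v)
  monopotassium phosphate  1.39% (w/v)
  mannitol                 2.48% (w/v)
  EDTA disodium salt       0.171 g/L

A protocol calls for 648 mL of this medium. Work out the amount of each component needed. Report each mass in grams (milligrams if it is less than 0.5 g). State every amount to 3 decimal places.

xylose 16.200 g; monopotassium phosphate 9.007 g; mannitol 16.070 g; EDTA disodium salt 110.808 mg

Working volume: 648 mL = 0.648 L.
xylose: 2.5 g per 100 mL × 648 mL ÷ 100 = 16.200 g
monopotassium phosphate: 1.39% w/v = 13.9 g/L → 13.9 × 0.648 L = 9.007 g
mannitol: 2.48 g per 100 mL × 648 mL ÷ 100 = 16.070 g
EDTA disodium salt: 0.171 g/L × 0.648 L = 0.110808 g = 110.808 mg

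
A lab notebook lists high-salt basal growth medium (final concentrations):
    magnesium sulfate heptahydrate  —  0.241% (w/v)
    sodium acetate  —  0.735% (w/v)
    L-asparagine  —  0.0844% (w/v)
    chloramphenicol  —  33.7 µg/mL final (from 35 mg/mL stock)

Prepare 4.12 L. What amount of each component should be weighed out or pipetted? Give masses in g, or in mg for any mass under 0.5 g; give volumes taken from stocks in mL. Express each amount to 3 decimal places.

magnesium sulfate heptahydrate 9.929 g; sodium acetate 30.282 g; L-asparagine 3.477 g; chloramphenicol 3.967 mL

Scale factor relative to 1 L: 4.12.
magnesium sulfate heptahydrate: 0.241 g per 100 mL × 4120 mL ÷ 100 = 9.929 g
sodium acetate: 0.735% w/v = 7.35 g/L → 7.35 × 4.12 L = 30.282 g
L-asparagine: 0.0844% w/v = 0.844 g/L → 0.844 × 4.12 L = 3.477 g
chloramphenicol: C1V1 = C2V2 → 33.7 µg/mL × 4120 mL ÷ 35000 µg/mL = 3.967 mL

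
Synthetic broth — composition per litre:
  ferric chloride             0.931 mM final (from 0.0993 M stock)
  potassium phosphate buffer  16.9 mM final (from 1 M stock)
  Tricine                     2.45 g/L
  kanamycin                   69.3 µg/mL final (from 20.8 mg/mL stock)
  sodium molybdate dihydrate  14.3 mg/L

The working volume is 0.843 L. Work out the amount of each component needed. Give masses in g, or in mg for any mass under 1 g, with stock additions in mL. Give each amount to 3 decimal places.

Scale factor relative to 1 L: 0.843.
ferric chloride: dilute stock: 0.931 mM × 843 mL ÷ 99.3 mM = 7.904 mL
potassium phosphate buffer: dilute stock: 16.9 mM × 843 mL ÷ 1000 mM = 14.247 mL
Tricine: 2.45 g/L × 0.843 L = 2.065 g
kanamycin: dilute stock: 69.3 µg/mL × 843 mL ÷ 20800 µg/mL = 2.809 mL
sodium molybdate dihydrate: 14.3 mg/L × 0.843 L = 12.055 mg

ferric chloride 7.904 mL; potassium phosphate buffer 14.247 mL; Tricine 2.065 g; kanamycin 2.809 mL; sodium molybdate dihydrate 12.055 mg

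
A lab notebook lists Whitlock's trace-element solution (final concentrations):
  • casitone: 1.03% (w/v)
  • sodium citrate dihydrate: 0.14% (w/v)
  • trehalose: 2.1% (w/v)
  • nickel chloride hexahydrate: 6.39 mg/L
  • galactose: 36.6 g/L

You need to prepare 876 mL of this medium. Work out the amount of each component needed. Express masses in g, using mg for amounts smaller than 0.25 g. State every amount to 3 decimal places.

Scale factor relative to 1 L: 0.876.
casitone: 1.03 g per 100 mL × 876 mL ÷ 100 = 9.023 g
sodium citrate dihydrate: 0.14 g per 100 mL × 876 mL ÷ 100 = 1.226 g
trehalose: 2.1 g per 100 mL × 876 mL ÷ 100 = 18.396 g
nickel chloride hexahydrate: 6.39 mg/L × 0.876 L = 5.598 mg
galactose: 36.6 g/L × 0.876 L = 32.062 g

casitone 9.023 g; sodium citrate dihydrate 1.226 g; trehalose 18.396 g; nickel chloride hexahydrate 5.598 mg; galactose 32.062 g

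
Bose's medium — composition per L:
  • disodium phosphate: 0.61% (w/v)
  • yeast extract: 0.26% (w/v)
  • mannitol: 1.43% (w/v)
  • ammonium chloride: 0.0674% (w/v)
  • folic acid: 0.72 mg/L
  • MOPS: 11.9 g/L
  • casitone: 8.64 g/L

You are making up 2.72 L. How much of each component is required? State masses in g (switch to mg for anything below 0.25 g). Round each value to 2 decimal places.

disodium phosphate 16.59 g; yeast extract 7.07 g; mannitol 38.90 g; ammonium chloride 1.83 g; folic acid 1.96 mg; MOPS 32.37 g; casitone 23.50 g

Working volume: 2.72 L.
disodium phosphate: 0.61% w/v = 6.1 g/L → 6.1 × 2.72 L = 16.59 g
yeast extract: 0.26% w/v = 2.6 g/L → 2.6 × 2.72 L = 7.07 g
mannitol: 1.43% w/v = 14.3 g/L → 14.3 × 2.72 L = 38.90 g
ammonium chloride: 0.0674 g per 100 mL × 2720 mL ÷ 100 = 1.83 g
folic acid: 0.72 mg/L × 2.72 L = 1.96 mg
MOPS: 11.9 g/L × 2.72 L = 32.37 g
casitone: 8.64 g/L × 2.72 L = 23.50 g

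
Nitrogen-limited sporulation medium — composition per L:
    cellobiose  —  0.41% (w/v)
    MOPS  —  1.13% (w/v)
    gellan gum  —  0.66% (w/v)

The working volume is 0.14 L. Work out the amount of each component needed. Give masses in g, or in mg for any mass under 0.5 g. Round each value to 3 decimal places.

Working volume: 0.14 L.
cellobiose: 0.41 g per 100 mL × 140 mL ÷ 100 = 0.574 g
MOPS: 1.13% w/v = 11.3 g/L → 11.3 × 0.14 L = 1.582 g
gellan gum: 0.66 g per 100 mL × 140 mL ÷ 100 = 0.924 g

cellobiose 0.574 g; MOPS 1.582 g; gellan gum 0.924 g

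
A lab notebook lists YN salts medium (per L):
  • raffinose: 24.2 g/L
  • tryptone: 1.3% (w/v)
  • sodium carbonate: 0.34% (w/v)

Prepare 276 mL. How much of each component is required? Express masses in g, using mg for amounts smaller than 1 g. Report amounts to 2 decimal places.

raffinose 6.68 g; tryptone 3.59 g; sodium carbonate 938.40 mg

Working volume: 276 mL = 0.276 L.
raffinose: 24.2 g/L × 0.276 L = 6.68 g
tryptone: 1.3% w/v = 13 g/L → 13 × 0.276 L = 3.59 g
sodium carbonate: 0.34% w/v = 3.4 g/L → 3.4 × 0.276 L = 0.9384 g = 938.40 mg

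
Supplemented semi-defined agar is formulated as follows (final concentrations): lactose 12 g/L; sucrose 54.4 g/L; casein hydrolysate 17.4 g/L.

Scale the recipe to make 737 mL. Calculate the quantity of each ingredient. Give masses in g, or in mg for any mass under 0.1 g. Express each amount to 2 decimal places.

Target volume = 737 mL = 0.737 L.
lactose: 12 g/L × 0.737 L = 8.84 g
sucrose: 54.4 g/L × 0.737 L = 40.09 g
casein hydrolysate: 17.4 g/L × 0.737 L = 12.82 g

lactose 8.84 g; sucrose 40.09 g; casein hydrolysate 12.82 g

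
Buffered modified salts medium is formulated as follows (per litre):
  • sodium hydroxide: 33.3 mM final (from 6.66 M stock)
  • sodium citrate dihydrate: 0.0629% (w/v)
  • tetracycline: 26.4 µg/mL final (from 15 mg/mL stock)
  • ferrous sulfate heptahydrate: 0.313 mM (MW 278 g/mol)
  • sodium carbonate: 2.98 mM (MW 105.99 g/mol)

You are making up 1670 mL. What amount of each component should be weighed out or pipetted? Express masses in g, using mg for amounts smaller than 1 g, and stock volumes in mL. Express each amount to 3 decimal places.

sodium hydroxide 8.350 mL; sodium citrate dihydrate 1.050 g; tetracycline 2.939 mL; ferrous sulfate heptahydrate 145.313 mg; sodium carbonate 527.470 mg

Working volume: 1670 mL = 1.67 L.
sodium hydroxide: dilute stock: 33.3 mM × 1670 mL ÷ 6660 mM = 8.350 mL
sodium citrate dihydrate: 0.0629% w/v = 0.629 g/L → 0.629 × 1.67 L = 1.050 g
tetracycline: V = C2·V2/C1 = 26.4 µg/mL × 1670 mL ÷ 15000 µg/mL = 2.939 mL
ferrous sulfate heptahydrate: 0.313 mmol/L × 278 mg/mmol × 1.67 L = 145.313 mg
sodium carbonate: 2.98 mmol/L × 105.99 mg/mmol × 1.67 L = 527.470 mg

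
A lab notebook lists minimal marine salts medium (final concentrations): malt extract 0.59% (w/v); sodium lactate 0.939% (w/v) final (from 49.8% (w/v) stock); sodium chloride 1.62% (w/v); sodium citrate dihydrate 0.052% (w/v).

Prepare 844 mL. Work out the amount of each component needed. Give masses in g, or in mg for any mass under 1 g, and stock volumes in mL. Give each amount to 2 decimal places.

malt extract 4.98 g; sodium lactate 15.91 mL; sodium chloride 13.67 g; sodium citrate dihydrate 438.88 mg

Working volume: 844 mL = 0.844 L.
malt extract: 0.59 g per 100 mL × 844 mL ÷ 100 = 4.98 g
sodium lactate: dilute stock: 0.939% ÷ 49.8% × 844 mL = 15.91 mL
sodium chloride: 1.62% w/v = 16.2 g/L → 16.2 × 0.844 L = 13.67 g
sodium citrate dihydrate: 0.052% w/v = 0.52 g/L → 0.52 × 0.844 L = 0.43888 g = 438.88 mg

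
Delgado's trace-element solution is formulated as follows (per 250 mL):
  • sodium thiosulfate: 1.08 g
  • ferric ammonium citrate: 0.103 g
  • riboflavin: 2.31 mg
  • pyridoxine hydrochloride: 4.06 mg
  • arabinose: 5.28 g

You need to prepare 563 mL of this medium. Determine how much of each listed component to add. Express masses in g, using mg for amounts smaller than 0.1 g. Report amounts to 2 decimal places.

sodium thiosulfate 2.43 g; ferric ammonium citrate 0.23 g; riboflavin 5.20 mg; pyridoxine hydrochloride 9.14 mg; arabinose 11.89 g

Scale factor = 563 mL / 250 mL = 2.252.
sodium thiosulfate: 1.08 g × (563 mL / 250 mL) = 2.43 g
ferric ammonium citrate: 0.103 g × (563 mL / 250 mL) = 0.23 g
riboflavin: 2.31 mg × (563 mL / 250 mL) = 5.20 mg
pyridoxine hydrochloride: 4.06 mg × (563 mL / 250 mL) = 9.14 mg
arabinose: 5.28 g × (563 mL / 250 mL) = 11.89 g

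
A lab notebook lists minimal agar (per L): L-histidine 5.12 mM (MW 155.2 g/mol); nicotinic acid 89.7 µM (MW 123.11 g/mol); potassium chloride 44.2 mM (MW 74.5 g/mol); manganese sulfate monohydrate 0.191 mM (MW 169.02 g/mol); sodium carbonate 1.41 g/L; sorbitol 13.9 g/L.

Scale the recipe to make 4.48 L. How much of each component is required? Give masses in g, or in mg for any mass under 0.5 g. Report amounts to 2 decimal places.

L-histidine 3.56 g; nicotinic acid 49.47 mg; potassium chloride 14.75 g; manganese sulfate monohydrate 144.63 mg; sodium carbonate 6.32 g; sorbitol 62.27 g

Scale factor relative to 1 L: 4.48.
L-histidine: 5.12 mmol/L × 155.2 g/mol × 4.48 L ÷ 1000 = 3.56 g
nicotinic acid: 89.7 µmol/L × 123.11 g/mol × 4.48 L ÷ 1000 = 49.47 mg
potassium chloride: 44.2 mmol/L × 74.5 g/mol × 4.48 L ÷ 1000 = 14.75 g
manganese sulfate monohydrate: 0.191 mmol/L × 169.02 mg/mmol × 4.48 L = 144.63 mg
sodium carbonate: 1.41 g/L × 4.48 L = 6.32 g
sorbitol: 13.9 g/L × 4.48 L = 62.27 g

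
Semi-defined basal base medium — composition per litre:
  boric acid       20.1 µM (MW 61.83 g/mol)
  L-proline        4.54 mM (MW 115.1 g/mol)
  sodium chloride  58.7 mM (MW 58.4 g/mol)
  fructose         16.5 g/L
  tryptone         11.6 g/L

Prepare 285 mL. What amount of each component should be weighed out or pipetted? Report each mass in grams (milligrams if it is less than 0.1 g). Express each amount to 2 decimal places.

boric acid 0.35 mg; L-proline 0.15 g; sodium chloride 0.98 g; fructose 4.70 g; tryptone 3.31 g

Target volume = 285 mL = 0.285 L.
boric acid: 20.1 µmol/L × 61.83 g/mol × 0.285 L ÷ 1000 = 0.35 mg
L-proline: 4.54 mmol/L × 115.1 g/mol × 0.285 L ÷ 1000 = 0.15 g
sodium chloride: 58.7 mmol/L × 58.4 g/mol × 0.285 L ÷ 1000 = 0.98 g
fructose: 16.5 g/L × 0.285 L = 4.70 g
tryptone: 11.6 g/L × 0.285 L = 3.31 g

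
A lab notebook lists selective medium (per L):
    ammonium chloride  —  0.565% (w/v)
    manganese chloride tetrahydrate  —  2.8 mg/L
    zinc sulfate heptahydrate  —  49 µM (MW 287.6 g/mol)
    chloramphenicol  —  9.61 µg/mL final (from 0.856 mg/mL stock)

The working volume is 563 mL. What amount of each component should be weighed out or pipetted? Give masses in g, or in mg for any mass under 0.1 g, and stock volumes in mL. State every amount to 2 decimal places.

ammonium chloride 3.18 g; manganese chloride tetrahydrate 1.58 mg; zinc sulfate heptahydrate 7.93 mg; chloramphenicol 6.32 mL

Scale factor relative to 1 L: 0.563.
ammonium chloride: 0.565 g per 100 mL × 563 mL ÷ 100 = 3.18 g
manganese chloride tetrahydrate: 2.8 mg/L × 0.563 L = 1.58 mg
zinc sulfate heptahydrate: 49 µmol/L × 287.6 g/mol × 0.563 L ÷ 1000 = 7.93 mg
chloramphenicol: C1V1 = C2V2 → 9.61 µg/mL × 563 mL ÷ 856 µg/mL = 6.32 mL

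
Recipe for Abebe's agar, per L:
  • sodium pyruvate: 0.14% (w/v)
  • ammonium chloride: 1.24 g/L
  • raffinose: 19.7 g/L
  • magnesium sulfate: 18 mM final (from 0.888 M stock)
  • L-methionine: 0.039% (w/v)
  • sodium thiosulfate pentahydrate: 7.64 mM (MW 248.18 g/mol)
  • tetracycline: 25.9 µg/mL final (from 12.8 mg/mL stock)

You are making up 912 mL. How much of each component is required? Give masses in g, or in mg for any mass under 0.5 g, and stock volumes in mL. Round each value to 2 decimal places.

sodium pyruvate 1.28 g; ammonium chloride 1.13 g; raffinose 17.97 g; magnesium sulfate 18.49 mL; L-methionine 355.68 mg; sodium thiosulfate pentahydrate 1.73 g; tetracycline 1.85 mL

Working volume: 912 mL = 0.912 L.
sodium pyruvate: 0.14 g per 100 mL × 912 mL ÷ 100 = 1.28 g
ammonium chloride: 1.24 g/L × 0.912 L = 1.13 g
raffinose: 19.7 g/L × 0.912 L = 17.97 g
magnesium sulfate: V = C2·V2/C1 = 18 mM × 912 mL ÷ 888 mM = 18.49 mL
L-methionine: 0.039 g per 100 mL × 912 mL ÷ 100 = 0.35568 g = 355.68 mg
sodium thiosulfate pentahydrate: 7.64 mmol/L × 248.18 g/mol × 0.912 L ÷ 1000 = 1.73 g
tetracycline: dilute stock: 25.9 µg/mL × 912 mL ÷ 12800 µg/mL = 1.85 mL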